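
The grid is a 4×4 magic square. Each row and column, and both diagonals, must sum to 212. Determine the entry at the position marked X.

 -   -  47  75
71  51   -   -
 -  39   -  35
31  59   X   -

43

Column 2: 51 + 39 + 59 + ? = 212, so (1,2) = 63.
Using anti-diagonal: 75 + 39 + 31 + ? → (2,3) = 212 − 145 = 67.
The remaining cell in row 1 is (1,1) = 212 − 185 = 27.
Row 2: 71 + 51 + 67 + ? = 212, so (2,4) = 23.
The remaining cell in column 1 is (3,1) = 212 − 129 = 83.
Column 4 must total 212; the given cells sum to 133, so (4,4) = 79.
Main diagonal needs 212; the known cells sum to 157, so (3,3) = 55.
The remaining cell in row 4 is (4,3) = 212 − 169 = 43.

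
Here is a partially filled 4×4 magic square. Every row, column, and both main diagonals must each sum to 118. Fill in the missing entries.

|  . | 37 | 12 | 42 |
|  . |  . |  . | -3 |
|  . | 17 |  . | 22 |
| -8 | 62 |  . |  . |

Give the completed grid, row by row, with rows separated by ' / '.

Row 1 needs 118; the known cells sum to 91, so (1,1) = 27.
The remaining cell in column 2 is (2,2) = 118 − 116 = 2.
Using column 4: 42 + (-3) + 22 + ? → (4,4) = 118 − 61 = 57.
From main diagonal, 118 − (27 + 2 + 57) gives (3,3) = 32.
Anti-diagonal: 42 + 17 + (-8) + ? = 118, so (2,3) = 67.
Row 2 must total 118; the given cells sum to 66, so (2,1) = 52.
The remaining cell in row 3 is (3,1) = 118 − 71 = 47.
Row 4: -8 + 62 + 57 + ? = 118, so (4,3) = 7.

27 37 12 42 / 52 2 67 -3 / 47 17 32 22 / -8 62 7 57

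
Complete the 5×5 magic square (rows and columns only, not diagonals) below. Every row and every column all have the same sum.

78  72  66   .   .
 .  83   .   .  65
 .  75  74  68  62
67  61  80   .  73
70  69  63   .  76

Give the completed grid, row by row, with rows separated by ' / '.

78 72 66 60 84 / 64 83 77 71 65 / 81 75 74 68 62 / 67 61 80 79 73 / 70 69 63 82 76

Column 2 is already complete: 72 + 83 + 75 + 61 + 69 = 360, so that is the magic constant.
The remaining cell in row 3 is (3,1) = 360 − 279 = 81.
Row 4 must total 360; the given cells sum to 281, so (4,4) = 79.
Row 5: 70 + 69 + 63 + 76 + ? = 360, so (5,4) = 82.
Column 1 must total 360; the given cells sum to 296, so (2,1) = 64.
Using column 3: 66 + 74 + 80 + 63 + ? → (2,3) = 360 − 283 = 77.
Column 5 needs 360; the known cells sum to 276, so (1,5) = 84.
Row 1 must total 360; the given cells sum to 300, so (1,4) = 60.
Row 2 must total 360; the given cells sum to 289, so (2,4) = 71.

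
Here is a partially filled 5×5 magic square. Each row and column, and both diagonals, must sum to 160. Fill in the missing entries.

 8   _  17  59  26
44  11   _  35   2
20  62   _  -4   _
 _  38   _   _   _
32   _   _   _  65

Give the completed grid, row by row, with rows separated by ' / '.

Using row 1: 8 + 17 + 59 + 26 + ? → (1,2) = 160 − 110 = 50.
The remaining cell in row 2 is (2,3) = 160 − 92 = 68.
The remaining cell in column 1 is (4,1) = 160 − 104 = 56.
From column 2, 160 − (50 + 11 + 62 + 38) gives (5,2) = -1.
Anti-diagonal: 26 + 35 + 38 + 32 + ? = 160, so (3,3) = 29.
The remaining cell in row 3 is (3,5) = 160 − 107 = 53.
Column 5: 26 + 2 + 53 + 65 + ? = 160, so (4,5) = 14.
From main diagonal, 160 − (8 + 11 + 29 + 65) gives (4,4) = 47.
Using row 4: 56 + 38 + 47 + 14 + ? → (4,3) = 160 − 155 = 5.
Column 3 needs 160; the known cells sum to 119, so (5,3) = 41.
From column 4, 160 − (59 + 35 + (-4) + 47) gives (5,4) = 23.

8 50 17 59 26 / 44 11 68 35 2 / 20 62 29 -4 53 / 56 38 5 47 14 / 32 -1 41 23 65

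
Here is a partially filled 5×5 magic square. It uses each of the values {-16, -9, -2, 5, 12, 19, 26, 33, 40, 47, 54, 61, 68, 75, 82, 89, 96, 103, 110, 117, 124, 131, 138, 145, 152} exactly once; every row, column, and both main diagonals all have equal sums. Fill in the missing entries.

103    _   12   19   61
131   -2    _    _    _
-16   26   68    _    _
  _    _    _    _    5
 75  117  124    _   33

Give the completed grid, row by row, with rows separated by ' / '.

103 145 12 19 61 / 131 -2 40 82 89 / -16 26 68 110 152 / 47 54 96 138 5 / 75 117 124 -9 33

The 25 entries sum to 1700, so each line sums to 1700/5 = 340.
Row 1 must total 340; the given cells sum to 195, so (1,2) = 145.
From row 5, 340 − (75 + 117 + 124 + 33) gives (5,4) = -9.
The remaining cell in column 1 is (4,1) = 340 − 293 = 47.
Column 2 must total 340; the given cells sum to 286, so (4,2) = 54.
Main diagonal needs 340; the known cells sum to 202, so (4,4) = 138.
Anti-diagonal: 61 + 68 + 54 + 75 + ? = 340, so (2,4) = 82.
Row 4 needs 340; the known cells sum to 244, so (4,3) = 96.
Column 3: 12 + 68 + 96 + 124 + ? = 340, so (2,3) = 40.
From column 4, 340 − (19 + 82 + 138 + (-9)) gives (3,4) = 110.
Using row 2: 131 + (-2) + 40 + 82 + ? → (2,5) = 340 − 251 = 89.
Row 3 needs 340; the known cells sum to 188, so (3,5) = 152.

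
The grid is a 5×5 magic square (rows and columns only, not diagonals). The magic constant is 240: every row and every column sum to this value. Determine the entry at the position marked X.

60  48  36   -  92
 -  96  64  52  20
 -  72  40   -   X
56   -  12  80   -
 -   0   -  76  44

16

Using row 1: 60 + 48 + 36 + 92 + ? → (1,4) = 240 − 236 = 4.
The remaining cell in row 2 is (2,1) = 240 − 232 = 8.
Column 2: 48 + 96 + 72 + 0 + ? = 240, so (4,2) = 24.
Column 3 must total 240; the given cells sum to 152, so (5,3) = 88.
The remaining cell in column 4 is (3,4) = 240 − 212 = 28.
Row 4: 56 + 24 + 12 + 80 + ? = 240, so (4,5) = 68.
Row 5: 0 + 88 + 76 + 44 + ? = 240, so (5,1) = 32.
Column 1 must total 240; the given cells sum to 156, so (3,1) = 84.
Using column 5: 92 + 20 + 68 + 44 + ? → (3,5) = 240 − 224 = 16.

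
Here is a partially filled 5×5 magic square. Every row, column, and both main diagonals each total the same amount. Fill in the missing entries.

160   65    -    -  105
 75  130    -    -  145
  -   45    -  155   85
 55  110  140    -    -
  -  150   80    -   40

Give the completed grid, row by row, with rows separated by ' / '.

160 65 120 50 105 / 75 130 60 90 145 / 115 45 100 155 85 / 55 110 140 70 125 / 95 150 80 135 40

Column 2 is already complete: 65 + 130 + 45 + 110 + 150 = 500, so that is the magic constant.
From column 5, 500 − (105 + 145 + 85 + 40) gives (4,5) = 125.
Row 4 must total 500; the given cells sum to 430, so (4,4) = 70.
Main diagonal needs 500; the known cells sum to 400, so (3,3) = 100.
From row 3, 500 − (45 + 100 + 155 + 85) gives (3,1) = 115.
From column 1, 500 − (160 + 75 + 115 + 55) gives (5,1) = 95.
The remaining cell in anti-diagonal is (2,4) = 500 − 410 = 90.
Using row 2: 75 + 130 + 90 + 145 + ? → (2,3) = 500 − 440 = 60.
Row 5: 95 + 150 + 80 + 40 + ? = 500, so (5,4) = 135.
The remaining cell in column 3 is (1,3) = 500 − 380 = 120.
Column 4 must total 500; the given cells sum to 450, so (1,4) = 50.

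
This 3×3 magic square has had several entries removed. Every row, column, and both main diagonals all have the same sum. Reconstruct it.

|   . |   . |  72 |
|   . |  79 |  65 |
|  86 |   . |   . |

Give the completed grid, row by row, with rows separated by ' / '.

58 107 72 / 93 79 65 / 86 51 100

Anti-diagonal is already complete: 72 + 79 + 86 = 237, so that is the magic constant.
Row 2 needs 237; the known cells sum to 144, so (2,1) = 93.
Column 1 must total 237; the given cells sum to 179, so (1,1) = 58.
Column 3 needs 237; the known cells sum to 137, so (3,3) = 100.
From row 1, 237 − (58 + 72) gives (1,2) = 107.
Using row 3: 86 + 100 + ? → (3,2) = 237 − 186 = 51.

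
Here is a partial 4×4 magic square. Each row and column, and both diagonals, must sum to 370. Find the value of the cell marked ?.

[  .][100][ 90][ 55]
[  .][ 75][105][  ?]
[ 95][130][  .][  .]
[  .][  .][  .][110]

Row 1 must total 370; the given cells sum to 245, so (1,1) = 125.
Column 2: 100 + 75 + 130 + ? = 370, so (4,2) = 65.
Main diagonal must total 370; the given cells sum to 310, so (3,3) = 60.
Anti-diagonal must total 370; the given cells sum to 290, so (4,1) = 80.
Using row 3: 95 + 130 + 60 + ? → (3,4) = 370 − 285 = 85.
The remaining cell in row 4 is (4,3) = 370 − 255 = 115.
Using column 1: 125 + 95 + 80 + ? → (2,1) = 370 − 300 = 70.
Using column 4: 55 + 85 + 110 + ? → (2,4) = 370 − 250 = 120.

120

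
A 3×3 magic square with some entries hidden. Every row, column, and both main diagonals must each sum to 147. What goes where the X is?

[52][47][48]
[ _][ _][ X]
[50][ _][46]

53

Row 3 needs 147; the known cells sum to 96, so (3,2) = 51.
Using column 1: 52 + 50 + ? → (2,1) = 147 − 102 = 45.
The remaining cell in column 2 is (2,2) = 147 − 98 = 49.
From column 3, 147 − (48 + 46) gives (2,3) = 53.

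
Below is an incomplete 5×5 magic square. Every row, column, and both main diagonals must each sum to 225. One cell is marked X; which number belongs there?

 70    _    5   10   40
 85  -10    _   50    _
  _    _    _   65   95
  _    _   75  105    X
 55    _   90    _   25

-15

Row 1: 70 + 5 + 10 + 40 + ? = 225, so (1,2) = 100.
From column 4, 225 − (10 + 50 + 65 + 105) gives (5,4) = -5.
Using main diagonal: 70 + (-10) + 105 + 25 + ? → (3,3) = 225 − 190 = 35.
Anti-diagonal: 40 + 50 + 35 + 55 + ? = 225, so (4,2) = 45.
Row 5: 55 + 90 + (-5) + 25 + ? = 225, so (5,2) = 60.
Column 2: 100 + (-10) + 45 + 60 + ? = 225, so (3,2) = 30.
From column 3, 225 − (5 + 35 + 75 + 90) gives (2,3) = 20.
From row 2, 225 − (85 + (-10) + 20 + 50) gives (2,5) = 80.
The remaining cell in row 3 is (3,1) = 225 − 225 = 0.
Using column 1: 70 + 85 + 0 + 55 + ? → (4,1) = 225 − 210 = 15.
Column 5: 40 + 80 + 95 + 25 + ? = 225, so (4,5) = -15.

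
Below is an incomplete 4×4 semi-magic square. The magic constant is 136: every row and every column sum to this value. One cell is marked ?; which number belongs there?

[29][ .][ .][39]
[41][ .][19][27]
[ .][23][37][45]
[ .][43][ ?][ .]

Row 2 needs 136; the known cells sum to 87, so (2,2) = 49.
Row 3 must total 136; the given cells sum to 105, so (3,1) = 31.
Column 1 must total 136; the given cells sum to 101, so (4,1) = 35.
From column 2, 136 − (49 + 23 + 43) gives (1,2) = 21.
Column 4 must total 136; the given cells sum to 111, so (4,4) = 25.
From row 1, 136 − (29 + 21 + 39) gives (1,3) = 47.
From row 4, 136 − (35 + 43 + 25) gives (4,3) = 33.

33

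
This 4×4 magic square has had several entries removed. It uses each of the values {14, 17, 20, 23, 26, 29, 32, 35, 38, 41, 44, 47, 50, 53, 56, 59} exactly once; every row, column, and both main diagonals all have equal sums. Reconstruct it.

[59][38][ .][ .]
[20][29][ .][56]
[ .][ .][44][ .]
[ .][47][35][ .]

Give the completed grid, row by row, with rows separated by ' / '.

The 16 entries sum to 584, so each line sums to 584/4 = 146.
Row 2: 20 + 29 + 56 + ? = 146, so (2,3) = 41.
Column 2 needs 146; the known cells sum to 114, so (3,2) = 32.
Using column 3: 41 + 44 + 35 + ? → (1,3) = 146 − 120 = 26.
Using main diagonal: 59 + 29 + 44 + ? → (4,4) = 146 − 132 = 14.
Row 1: 59 + 38 + 26 + ? = 146, so (1,4) = 23.
From row 4, 146 − (47 + 35 + 14) gives (4,1) = 50.
Column 1 must total 146; the given cells sum to 129, so (3,1) = 17.
From column 4, 146 − (23 + 56 + 14) gives (3,4) = 53.

59 38 26 23 / 20 29 41 56 / 17 32 44 53 / 50 47 35 14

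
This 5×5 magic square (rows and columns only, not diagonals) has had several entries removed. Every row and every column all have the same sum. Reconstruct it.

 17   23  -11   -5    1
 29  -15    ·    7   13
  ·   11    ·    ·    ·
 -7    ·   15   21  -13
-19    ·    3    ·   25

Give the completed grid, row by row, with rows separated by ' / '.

Row 1 is already complete: 17 + 23 + -11 + -5 + 1 = 25, so that is the magic constant.
From row 2, 25 − (29 + (-15) + 7 + 13) gives (2,3) = -9.
Using row 4: -7 + 15 + 21 + (-13) + ? → (4,2) = 25 − 16 = 9.
Column 1: 17 + 29 + (-7) + (-19) + ? = 25, so (3,1) = 5.
From column 2, 25 − (23 + (-15) + 11 + 9) gives (5,2) = -3.
Column 3 needs 25; the known cells sum to -2, so (3,3) = 27.
Column 5 must total 25; the given cells sum to 26, so (3,5) = -1.
Row 3 must total 25; the given cells sum to 42, so (3,4) = -17.
Row 5 needs 25; the known cells sum to 6, so (5,4) = 19.

17 23 -11 -5 1 / 29 -15 -9 7 13 / 5 11 27 -17 -1 / -7 9 15 21 -13 / -19 -3 3 19 25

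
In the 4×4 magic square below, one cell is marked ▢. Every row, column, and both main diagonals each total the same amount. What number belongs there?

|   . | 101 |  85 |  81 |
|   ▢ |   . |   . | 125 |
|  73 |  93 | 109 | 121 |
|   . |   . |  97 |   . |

Row 3 is complete and sums to 396; that is the magic constant.
Using row 1: 101 + 85 + 81 + ? → (1,1) = 396 − 267 = 129.
Column 3 needs 396; the known cells sum to 291, so (2,3) = 105.
The remaining cell in column 4 is (4,4) = 396 − 327 = 69.
Using main diagonal: 129 + 109 + 69 + ? → (2,2) = 396 − 307 = 89.
Anti-diagonal must total 396; the given cells sum to 279, so (4,1) = 117.
Row 2 must total 396; the given cells sum to 319, so (2,1) = 77.

77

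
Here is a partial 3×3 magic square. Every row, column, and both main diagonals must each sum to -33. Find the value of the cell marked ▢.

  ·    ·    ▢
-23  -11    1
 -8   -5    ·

The remaining cell in row 3 is (3,3) = -33 − (-13) = -20.
From column 1, -33 − (-23 + (-8)) gives (1,1) = -2.
The remaining cell in column 2 is (1,2) = -33 − (-16) = -17.
Column 3 needs -33; the known cells sum to -19, so (1,3) = -14.

-14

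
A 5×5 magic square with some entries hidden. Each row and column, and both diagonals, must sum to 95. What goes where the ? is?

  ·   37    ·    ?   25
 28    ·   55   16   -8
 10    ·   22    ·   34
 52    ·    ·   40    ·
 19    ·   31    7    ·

Row 2 must total 95; the given cells sum to 91, so (2,2) = 4.
Column 1 needs 95; the known cells sum to 109, so (1,1) = -14.
Main diagonal needs 95; the known cells sum to 52, so (5,5) = 43.
Anti-diagonal must total 95; the given cells sum to 82, so (4,2) = 13.
From row 5, 95 − (19 + 31 + 7 + 43) gives (5,2) = -5.
From column 2, 95 − (37 + 4 + 13 + (-5)) gives (3,2) = 46.
Column 5: 25 + (-8) + 34 + 43 + ? = 95, so (4,5) = 1.
Using row 3: 10 + 46 + 22 + 34 + ? → (3,4) = 95 − 112 = -17.
The remaining cell in row 4 is (4,3) = 95 − 106 = -11.
Column 3 must total 95; the given cells sum to 97, so (1,3) = -2.
From column 4, 95 − (16 + (-17) + 40 + 7) gives (1,4) = 49.

49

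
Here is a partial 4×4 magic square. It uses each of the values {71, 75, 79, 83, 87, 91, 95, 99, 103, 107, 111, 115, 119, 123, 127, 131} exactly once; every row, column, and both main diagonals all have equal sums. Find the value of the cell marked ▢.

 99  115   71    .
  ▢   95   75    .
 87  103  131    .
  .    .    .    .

111

The 16 entries sum to 1616, so each line sums to 1616/4 = 404.
Row 1: 99 + 115 + 71 + ? = 404, so (1,4) = 119.
Row 3 needs 404; the known cells sum to 321, so (3,4) = 83.
Column 2 must total 404; the given cells sum to 313, so (4,2) = 91.
The remaining cell in column 3 is (4,3) = 404 − 277 = 127.
Using main diagonal: 99 + 95 + 131 + ? → (4,4) = 404 − 325 = 79.
Using anti-diagonal: 119 + 75 + 103 + ? → (4,1) = 404 − 297 = 107.
The remaining cell in column 1 is (2,1) = 404 − 293 = 111.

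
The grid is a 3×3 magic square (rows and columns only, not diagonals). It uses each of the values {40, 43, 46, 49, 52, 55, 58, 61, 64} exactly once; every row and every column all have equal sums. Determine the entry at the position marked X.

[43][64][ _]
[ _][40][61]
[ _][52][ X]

The 9 entries sum to 468, so each line sums to 468/3 = 156.
The remaining cell in row 1 is (1,3) = 156 − 107 = 49.
Row 2 needs 156; the known cells sum to 101, so (2,1) = 55.
The remaining cell in column 1 is (3,1) = 156 − 98 = 58.
The remaining cell in column 3 is (3,3) = 156 − 110 = 46.

46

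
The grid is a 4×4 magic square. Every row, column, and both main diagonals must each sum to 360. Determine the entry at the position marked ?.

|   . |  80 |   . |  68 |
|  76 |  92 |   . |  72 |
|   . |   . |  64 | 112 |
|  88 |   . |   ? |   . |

60

The remaining cell in row 2 is (2,3) = 360 − 240 = 120.
Column 4 needs 360; the known cells sum to 252, so (4,4) = 108.
Using main diagonal: 92 + 64 + 108 + ? → (1,1) = 360 − 264 = 96.
From anti-diagonal, 360 − (68 + 120 + 88) gives (3,2) = 84.
Row 1 needs 360; the known cells sum to 244, so (1,3) = 116.
Using row 3: 84 + 64 + 112 + ? → (3,1) = 360 − 260 = 100.
Column 2 must total 360; the given cells sum to 256, so (4,2) = 104.
From column 3, 360 − (116 + 120 + 64) gives (4,3) = 60.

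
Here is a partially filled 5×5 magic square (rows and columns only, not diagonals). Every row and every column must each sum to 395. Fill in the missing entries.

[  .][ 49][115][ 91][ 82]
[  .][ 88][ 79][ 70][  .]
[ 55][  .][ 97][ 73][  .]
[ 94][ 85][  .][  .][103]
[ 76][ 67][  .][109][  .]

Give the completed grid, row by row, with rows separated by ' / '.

Row 1: 49 + 115 + 91 + 82 + ? = 395, so (1,1) = 58.
The remaining cell in column 1 is (2,1) = 395 − 283 = 112.
The remaining cell in column 2 is (3,2) = 395 − 289 = 106.
The remaining cell in column 4 is (4,4) = 395 − 343 = 52.
Row 2 needs 395; the known cells sum to 349, so (2,5) = 46.
From row 3, 395 − (55 + 106 + 97 + 73) gives (3,5) = 64.
Using row 4: 94 + 85 + 52 + 103 + ? → (4,3) = 395 − 334 = 61.
Column 3 needs 395; the known cells sum to 352, so (5,3) = 43.
The remaining cell in column 5 is (5,5) = 395 − 295 = 100.

58 49 115 91 82 / 112 88 79 70 46 / 55 106 97 73 64 / 94 85 61 52 103 / 76 67 43 109 100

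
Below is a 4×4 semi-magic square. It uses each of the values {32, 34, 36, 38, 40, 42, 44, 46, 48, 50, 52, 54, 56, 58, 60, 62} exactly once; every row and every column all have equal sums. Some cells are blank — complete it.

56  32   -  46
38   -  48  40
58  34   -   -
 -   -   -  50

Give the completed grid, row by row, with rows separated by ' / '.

The 16 entries sum to 752, so each line sums to 752/4 = 188.
Row 1 must total 188; the given cells sum to 134, so (1,3) = 54.
Using row 2: 38 + 48 + 40 + ? → (2,2) = 188 − 126 = 62.
The remaining cell in column 1 is (4,1) = 188 − 152 = 36.
Using column 2: 32 + 62 + 34 + ? → (4,2) = 188 − 128 = 60.
From column 4, 188 − (46 + 40 + 50) gives (3,4) = 52.
Row 3 needs 188; the known cells sum to 144, so (3,3) = 44.
Using row 4: 36 + 60 + 50 + ? → (4,3) = 188 − 146 = 42.

56 32 54 46 / 38 62 48 40 / 58 34 44 52 / 36 60 42 50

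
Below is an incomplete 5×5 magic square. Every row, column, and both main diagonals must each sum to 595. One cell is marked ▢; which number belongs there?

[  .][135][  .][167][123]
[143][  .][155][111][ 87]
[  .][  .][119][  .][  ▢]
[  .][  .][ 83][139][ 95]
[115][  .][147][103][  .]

131

From row 2, 595 − (143 + 155 + 111 + 87) gives (2,2) = 99.
From column 3, 595 − (155 + 119 + 83 + 147) gives (1,3) = 91.
Column 4 needs 595; the known cells sum to 520, so (3,4) = 75.
Anti-diagonal needs 595; the known cells sum to 468, so (4,2) = 127.
Row 1 needs 595; the known cells sum to 516, so (1,1) = 79.
Row 4 needs 595; the known cells sum to 444, so (4,1) = 151.
Column 1: 79 + 143 + 151 + 115 + ? = 595, so (3,1) = 107.
Using main diagonal: 79 + 99 + 119 + 139 + ? → (5,5) = 595 − 436 = 159.
Row 5: 115 + 147 + 103 + 159 + ? = 595, so (5,2) = 71.
Column 2 needs 595; the known cells sum to 432, so (3,2) = 163.
Column 5 needs 595; the known cells sum to 464, so (3,5) = 131.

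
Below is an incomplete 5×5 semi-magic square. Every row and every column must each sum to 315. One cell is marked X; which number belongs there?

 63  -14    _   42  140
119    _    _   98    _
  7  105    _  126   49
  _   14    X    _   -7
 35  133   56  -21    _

147

Row 1 needs 315; the known cells sum to 231, so (1,3) = 84.
Using row 3: 7 + 105 + 126 + 49 + ? → (3,3) = 315 − 287 = 28.
Row 5: 35 + 133 + 56 + (-21) + ? = 315, so (5,5) = 112.
Column 1 must total 315; the given cells sum to 224, so (4,1) = 91.
The remaining cell in column 2 is (2,2) = 315 − 238 = 77.
Column 4 must total 315; the given cells sum to 245, so (4,4) = 70.
The remaining cell in column 5 is (2,5) = 315 − 294 = 21.
Row 2 needs 315; the known cells sum to 315, so (2,3) = 0.
Row 4 needs 315; the known cells sum to 168, so (4,3) = 147.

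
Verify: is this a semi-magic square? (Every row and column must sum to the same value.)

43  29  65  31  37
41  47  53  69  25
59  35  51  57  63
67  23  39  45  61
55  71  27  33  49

Row 1: 43 + 29 + 65 + 31 + 37 = 205.
Row 2: 41 + 47 + 53 + 69 + 25 = 235.
Row 3: 59 + 35 + 51 + 57 + 63 = 265.
Row 4: 67 + 23 + 39 + 45 + 61 = 235.
Row 5: 55 + 71 + 27 + 33 + 49 = 235.
Column 1: 43 + 41 + 59 + 67 + 55 = 265.
Column 2: 29 + 47 + 35 + 23 + 71 = 205.
Column 3: 65 + 53 + 51 + 39 + 27 = 235.
Column 4: 31 + 69 + 57 + 45 + 33 = 235.
Column 5: 37 + 25 + 63 + 61 + 49 = 235.

No — column 4 sums to 235 but column 1 sums to 265.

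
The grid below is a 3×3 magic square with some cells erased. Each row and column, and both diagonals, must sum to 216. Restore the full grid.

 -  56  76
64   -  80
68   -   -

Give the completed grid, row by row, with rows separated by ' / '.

84 56 76 / 64 72 80 / 68 88 60

The remaining cell in row 1 is (1,1) = 216 − 132 = 84.
Row 2 needs 216; the known cells sum to 144, so (2,2) = 72.
The remaining cell in column 2 is (3,2) = 216 − 128 = 88.
Column 3 needs 216; the known cells sum to 156, so (3,3) = 60.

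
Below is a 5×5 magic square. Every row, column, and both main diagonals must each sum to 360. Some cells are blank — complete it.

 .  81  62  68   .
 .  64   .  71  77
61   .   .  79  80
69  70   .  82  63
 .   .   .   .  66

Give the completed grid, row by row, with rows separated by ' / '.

75 81 62 68 74 / 83 64 65 71 77 / 61 67 73 79 80 / 69 70 76 82 63 / 72 78 84 60 66

Using row 4: 69 + 70 + 82 + 63 + ? → (4,3) = 360 − 284 = 76.
From column 4, 360 − (68 + 71 + 79 + 82) gives (5,4) = 60.
Using column 5: 77 + 80 + 63 + 66 + ? → (1,5) = 360 − 286 = 74.
From row 1, 360 − (81 + 62 + 68 + 74) gives (1,1) = 75.
Using main diagonal: 75 + 64 + 82 + 66 + ? → (3,3) = 360 − 287 = 73.
The remaining cell in anti-diagonal is (5,1) = 360 − 288 = 72.
Row 3 must total 360; the given cells sum to 293, so (3,2) = 67.
From column 1, 360 − (75 + 61 + 69 + 72) gives (2,1) = 83.
Column 2: 81 + 64 + 67 + 70 + ? = 360, so (5,2) = 78.
The remaining cell in row 2 is (2,3) = 360 − 295 = 65.
The remaining cell in row 5 is (5,3) = 360 − 276 = 84.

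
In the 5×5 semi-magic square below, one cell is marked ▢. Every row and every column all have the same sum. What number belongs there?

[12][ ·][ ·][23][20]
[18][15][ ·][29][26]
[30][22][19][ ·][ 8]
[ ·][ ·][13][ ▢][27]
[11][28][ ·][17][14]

10

Column 5 is complete and sums to 95; that is the magic constant.
Row 2 needs 95; the known cells sum to 88, so (2,3) = 7.
The remaining cell in row 3 is (3,4) = 95 − 79 = 16.
Row 5 must total 95; the given cells sum to 70, so (5,3) = 25.
Column 1: 12 + 18 + 30 + 11 + ? = 95, so (4,1) = 24.
Column 3 needs 95; the known cells sum to 64, so (1,3) = 31.
Column 4 needs 95; the known cells sum to 85, so (4,4) = 10.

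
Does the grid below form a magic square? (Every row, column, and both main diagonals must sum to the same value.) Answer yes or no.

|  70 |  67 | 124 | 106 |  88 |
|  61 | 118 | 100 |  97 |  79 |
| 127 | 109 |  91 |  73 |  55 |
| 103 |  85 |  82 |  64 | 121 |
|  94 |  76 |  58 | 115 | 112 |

Row 1: 70 + 67 + 124 + 106 + 88 = 455.
Row 2: 61 + 118 + 100 + 97 + 79 = 455.
Row 3: 127 + 109 + 91 + 73 + 55 = 455.
Row 4: 103 + 85 + 82 + 64 + 121 = 455.
Row 5: 94 + 76 + 58 + 115 + 112 = 455.
Column 1: 70 + 61 + 127 + 103 + 94 = 455.
Column 2: 67 + 118 + 109 + 85 + 76 = 455.
Column 3: 124 + 100 + 91 + 82 + 58 = 455.
Column 4: 106 + 97 + 73 + 64 + 115 = 455.
Column 5: 88 + 79 + 55 + 121 + 112 = 455.
Main diagonal: 70 + 118 + 91 + 64 + 112 = 455.
Anti-diagonal: 88 + 97 + 91 + 85 + 94 = 455.
All lines sum to 455.

Yes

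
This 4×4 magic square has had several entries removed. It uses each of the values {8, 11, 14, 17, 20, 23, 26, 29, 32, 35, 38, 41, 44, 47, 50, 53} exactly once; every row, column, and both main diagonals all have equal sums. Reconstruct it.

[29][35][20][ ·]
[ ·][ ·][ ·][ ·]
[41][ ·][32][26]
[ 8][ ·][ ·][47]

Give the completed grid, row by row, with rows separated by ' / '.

The 16 entries sum to 488, so each line sums to 488/4 = 122.
From row 1, 122 − (29 + 35 + 20) gives (1,4) = 38.
The remaining cell in row 3 is (3,2) = 122 − 99 = 23.
Using column 1: 29 + 41 + 8 + ? → (2,1) = 122 − 78 = 44.
From column 4, 122 − (38 + 26 + 47) gives (2,4) = 11.
Using main diagonal: 29 + 32 + 47 + ? → (2,2) = 122 − 108 = 14.
Anti-diagonal needs 122; the known cells sum to 69, so (2,3) = 53.
Column 2: 35 + 14 + 23 + ? = 122, so (4,2) = 50.
Column 3 needs 122; the known cells sum to 105, so (4,3) = 17.

29 35 20 38 / 44 14 53 11 / 41 23 32 26 / 8 50 17 47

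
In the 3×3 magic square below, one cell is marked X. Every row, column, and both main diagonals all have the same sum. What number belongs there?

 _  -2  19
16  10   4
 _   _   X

Row 2 is complete and sums to 30; that is the magic constant.
From row 1, 30 − (-2 + 19) gives (1,1) = 13.
Using column 1: 13 + 16 + ? → (3,1) = 30 − 29 = 1.
Using column 2: -2 + 10 + ? → (3,2) = 30 − 8 = 22.
Using column 3: 19 + 4 + ? → (3,3) = 30 − 23 = 7.

7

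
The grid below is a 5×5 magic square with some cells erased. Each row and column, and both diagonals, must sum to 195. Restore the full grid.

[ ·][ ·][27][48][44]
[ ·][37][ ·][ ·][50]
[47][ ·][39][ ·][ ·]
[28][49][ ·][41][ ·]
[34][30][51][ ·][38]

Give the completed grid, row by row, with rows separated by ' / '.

Row 5 needs 195; the known cells sum to 153, so (5,4) = 42.
Main diagonal needs 195; the known cells sum to 155, so (1,1) = 40.
Using anti-diagonal: 44 + 39 + 49 + 34 + ? → (2,4) = 195 − 166 = 29.
Row 1 must total 195; the given cells sum to 159, so (1,2) = 36.
Column 1: 40 + 47 + 28 + 34 + ? = 195, so (2,1) = 46.
Column 2: 36 + 37 + 49 + 30 + ? = 195, so (3,2) = 43.
From column 4, 195 − (48 + 29 + 41 + 42) gives (3,4) = 35.
Row 2: 46 + 37 + 29 + 50 + ? = 195, so (2,3) = 33.
Row 3: 47 + 43 + 39 + 35 + ? = 195, so (3,5) = 31.
Column 3 needs 195; the known cells sum to 150, so (4,3) = 45.
The remaining cell in column 5 is (4,5) = 195 − 163 = 32.

40 36 27 48 44 / 46 37 33 29 50 / 47 43 39 35 31 / 28 49 45 41 32 / 34 30 51 42 38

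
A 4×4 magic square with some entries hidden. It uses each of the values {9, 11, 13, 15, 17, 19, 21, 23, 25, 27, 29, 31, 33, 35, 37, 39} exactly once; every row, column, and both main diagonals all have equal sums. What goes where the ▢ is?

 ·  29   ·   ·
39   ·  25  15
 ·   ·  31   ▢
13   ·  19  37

The 16 entries sum to 384, so each line sums to 384/4 = 96.
Row 2 must total 96; the given cells sum to 79, so (2,2) = 17.
Row 4 needs 96; the known cells sum to 69, so (4,2) = 27.
Column 2: 29 + 17 + 27 + ? = 96, so (3,2) = 23.
Column 3 needs 96; the known cells sum to 75, so (1,3) = 21.
Main diagonal must total 96; the given cells sum to 85, so (1,1) = 11.
From anti-diagonal, 96 − (25 + 23 + 13) gives (1,4) = 35.
Column 1 needs 96; the known cells sum to 63, so (3,1) = 33.
From column 4, 96 − (35 + 15 + 37) gives (3,4) = 9.

9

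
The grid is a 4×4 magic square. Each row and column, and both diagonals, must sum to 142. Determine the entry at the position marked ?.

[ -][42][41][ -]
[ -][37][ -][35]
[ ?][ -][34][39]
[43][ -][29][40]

Row 4 must total 142; the given cells sum to 112, so (4,2) = 30.
Using column 2: 42 + 37 + 30 + ? → (3,2) = 142 − 109 = 33.
The remaining cell in column 3 is (2,3) = 142 − 104 = 38.
From column 4, 142 − (35 + 39 + 40) gives (1,4) = 28.
The remaining cell in main diagonal is (1,1) = 142 − 111 = 31.
From row 2, 142 − (37 + 38 + 35) gives (2,1) = 32.
From row 3, 142 − (33 + 34 + 39) gives (3,1) = 36.

36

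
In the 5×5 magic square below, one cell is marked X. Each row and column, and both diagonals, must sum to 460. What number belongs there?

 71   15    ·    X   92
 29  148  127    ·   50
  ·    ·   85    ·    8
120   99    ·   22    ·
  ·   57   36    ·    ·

Row 2 must total 460; the given cells sum to 354, so (2,4) = 106.
Using column 2: 15 + 148 + 99 + 57 + ? → (3,2) = 460 − 319 = 141.
Main diagonal needs 460; the known cells sum to 326, so (5,5) = 134.
Anti-diagonal needs 460; the known cells sum to 382, so (5,1) = 78.
The remaining cell in row 5 is (5,4) = 460 − 305 = 155.
Column 1 needs 460; the known cells sum to 298, so (3,1) = 162.
The remaining cell in column 5 is (4,5) = 460 − 284 = 176.
Row 3 needs 460; the known cells sum to 396, so (3,4) = 64.
From row 4, 460 − (120 + 99 + 22 + 176) gives (4,3) = 43.
Column 3 needs 460; the known cells sum to 291, so (1,3) = 169.
Using column 4: 106 + 64 + 22 + 155 + ? → (1,4) = 460 − 347 = 113.

113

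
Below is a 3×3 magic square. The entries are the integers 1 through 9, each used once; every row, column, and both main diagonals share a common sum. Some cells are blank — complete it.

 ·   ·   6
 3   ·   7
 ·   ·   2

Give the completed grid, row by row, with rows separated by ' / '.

The entries are 1 through 9, which sum to 45, so each line sums to 45/3 = 15.
Using row 2: 3 + 7 + ? → (2,2) = 15 − 10 = 5.
Main diagonal must total 15; the given cells sum to 7, so (1,1) = 8.
Anti-diagonal: 6 + 5 + ? = 15, so (3,1) = 4.
From row 1, 15 − (8 + 6) gives (1,2) = 1.
Using row 3: 4 + 2 + ? → (3,2) = 15 − 6 = 9.

8 1 6 / 3 5 7 / 4 9 2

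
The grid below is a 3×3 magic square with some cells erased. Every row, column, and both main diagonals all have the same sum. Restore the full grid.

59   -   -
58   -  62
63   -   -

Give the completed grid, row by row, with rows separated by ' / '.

Column 1 is already complete: 59 + 58 + 63 = 180, so that is the magic constant.
Row 2 needs 180; the known cells sum to 120, so (2,2) = 60.
From main diagonal, 180 − (59 + 60) gives (3,3) = 61.
Anti-diagonal: 60 + 63 + ? = 180, so (1,3) = 57.
Row 1: 59 + 57 + ? = 180, so (1,2) = 64.
From row 3, 180 − (63 + 61) gives (3,2) = 56.

59 64 57 / 58 60 62 / 63 56 61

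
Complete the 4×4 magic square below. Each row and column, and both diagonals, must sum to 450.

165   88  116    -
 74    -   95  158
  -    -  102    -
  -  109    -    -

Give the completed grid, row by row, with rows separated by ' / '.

165 88 116 81 / 74 123 95 158 / 67 130 102 151 / 144 109 137 60

Using row 1: 165 + 88 + 116 + ? → (1,4) = 450 − 369 = 81.
Row 2 needs 450; the known cells sum to 327, so (2,2) = 123.
Column 2 must total 450; the given cells sum to 320, so (3,2) = 130.
Column 3 needs 450; the known cells sum to 313, so (4,3) = 137.
The remaining cell in main diagonal is (4,4) = 450 − 390 = 60.
The remaining cell in anti-diagonal is (4,1) = 450 − 306 = 144.
From column 1, 450 − (165 + 74 + 144) gives (3,1) = 67.
Column 4 must total 450; the given cells sum to 299, so (3,4) = 151.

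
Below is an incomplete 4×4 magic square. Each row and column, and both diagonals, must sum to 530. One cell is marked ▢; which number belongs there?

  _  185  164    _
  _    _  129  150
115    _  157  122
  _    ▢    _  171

101

Row 3: 115 + 157 + 122 + ? = 530, so (3,2) = 136.
Column 3 needs 530; the known cells sum to 450, so (4,3) = 80.
The remaining cell in column 4 is (1,4) = 530 − 443 = 87.
Anti-diagonal needs 530; the known cells sum to 352, so (4,1) = 178.
Row 1 must total 530; the given cells sum to 436, so (1,1) = 94.
Row 4 needs 530; the known cells sum to 429, so (4,2) = 101.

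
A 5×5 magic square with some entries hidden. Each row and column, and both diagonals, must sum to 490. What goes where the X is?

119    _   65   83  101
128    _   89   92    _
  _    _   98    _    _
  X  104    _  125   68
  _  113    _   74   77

Row 1 needs 490; the known cells sum to 368, so (1,2) = 122.
Using column 4: 83 + 92 + 125 + 74 + ? → (3,4) = 490 − 374 = 116.
Main diagonal: 119 + 98 + 125 + 77 + ? = 490, so (2,2) = 71.
The remaining cell in anti-diagonal is (5,1) = 490 − 395 = 95.
Row 2 needs 490; the known cells sum to 380, so (2,5) = 110.
The remaining cell in row 5 is (5,3) = 490 − 359 = 131.
Column 2: 122 + 71 + 104 + 113 + ? = 490, so (3,2) = 80.
Column 3: 65 + 89 + 98 + 131 + ? = 490, so (4,3) = 107.
Column 5 needs 490; the known cells sum to 356, so (3,5) = 134.
Row 3 needs 490; the known cells sum to 428, so (3,1) = 62.
Row 4 must total 490; the given cells sum to 404, so (4,1) = 86.

86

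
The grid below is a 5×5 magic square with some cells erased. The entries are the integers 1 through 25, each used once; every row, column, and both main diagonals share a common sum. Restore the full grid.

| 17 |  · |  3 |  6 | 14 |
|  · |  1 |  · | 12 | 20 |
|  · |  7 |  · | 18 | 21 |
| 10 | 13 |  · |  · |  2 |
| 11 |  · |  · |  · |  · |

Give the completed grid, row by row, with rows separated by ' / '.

The entries are 1 through 25, which sum to 325, so each line sums to 325/5 = 65.
Row 1 must total 65; the given cells sum to 40, so (1,2) = 25.
Column 2 must total 65; the given cells sum to 46, so (5,2) = 19.
Column 5 needs 65; the known cells sum to 57, so (5,5) = 8.
Anti-diagonal: 14 + 12 + 13 + 11 + ? = 65, so (3,3) = 15.
The remaining cell in row 3 is (3,1) = 65 − 61 = 4.
Using column 1: 17 + 4 + 10 + 11 + ? → (2,1) = 65 − 42 = 23.
Main diagonal needs 65; the known cells sum to 41, so (4,4) = 24.
Row 2: 23 + 1 + 12 + 20 + ? = 65, so (2,3) = 9.
Row 4 must total 65; the given cells sum to 49, so (4,3) = 16.
From column 3, 65 − (3 + 9 + 15 + 16) gives (5,3) = 22.
The remaining cell in column 4 is (5,4) = 65 − 60 = 5.

17 25 3 6 14 / 23 1 9 12 20 / 4 7 15 18 21 / 10 13 16 24 2 / 11 19 22 5 8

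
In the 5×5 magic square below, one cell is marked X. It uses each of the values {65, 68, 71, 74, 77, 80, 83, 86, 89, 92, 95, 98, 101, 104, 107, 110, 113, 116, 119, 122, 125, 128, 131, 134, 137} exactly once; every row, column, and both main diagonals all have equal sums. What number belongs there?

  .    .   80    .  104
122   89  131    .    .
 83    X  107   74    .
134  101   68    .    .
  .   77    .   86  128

The 25 entries sum to 2525, so each line sums to 2525/5 = 505.
Column 3 needs 505; the known cells sum to 386, so (5,3) = 119.
Row 5 needs 505; the known cells sum to 410, so (5,1) = 95.
Column 1 must total 505; the given cells sum to 434, so (1,1) = 71.
Main diagonal needs 505; the known cells sum to 395, so (4,4) = 110.
Anti-diagonal must total 505; the given cells sum to 407, so (2,4) = 98.
Row 2: 122 + 89 + 131 + 98 + ? = 505, so (2,5) = 65.
Row 4 must total 505; the given cells sum to 413, so (4,5) = 92.
Using column 4: 98 + 74 + 110 + 86 + ? → (1,4) = 505 − 368 = 137.
Column 5 needs 505; the known cells sum to 389, so (3,5) = 116.
Row 1 must total 505; the given cells sum to 392, so (1,2) = 113.
Row 3 must total 505; the given cells sum to 380, so (3,2) = 125.

125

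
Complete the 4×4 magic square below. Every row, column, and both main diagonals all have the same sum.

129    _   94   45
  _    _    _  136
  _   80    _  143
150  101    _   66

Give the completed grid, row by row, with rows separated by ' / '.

Column 4 is already complete: 45 + 136 + 143 + 66 = 390, so that is the magic constant.
Row 1 needs 390; the known cells sum to 268, so (1,2) = 122.
Row 4 needs 390; the known cells sum to 317, so (4,3) = 73.
Column 2 must total 390; the given cells sum to 303, so (2,2) = 87.
Main diagonal: 129 + 87 + 66 + ? = 390, so (3,3) = 108.
From anti-diagonal, 390 − (45 + 80 + 150) gives (2,3) = 115.
Row 2: 87 + 115 + 136 + ? = 390, so (2,1) = 52.
From row 3, 390 − (80 + 108 + 143) gives (3,1) = 59.

129 122 94 45 / 52 87 115 136 / 59 80 108 143 / 150 101 73 66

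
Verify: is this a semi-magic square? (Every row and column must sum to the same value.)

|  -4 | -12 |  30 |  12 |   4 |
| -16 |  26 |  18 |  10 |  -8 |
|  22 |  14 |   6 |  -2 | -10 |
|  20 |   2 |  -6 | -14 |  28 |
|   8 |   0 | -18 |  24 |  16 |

Row 1: -4 + (-12) + 30 + 12 + 4 = 30.
Row 2: -16 + 26 + 18 + 10 + (-8) = 30.
Row 3: 22 + 14 + 6 + (-2) + (-10) = 30.
Row 4: 20 + 2 + (-6) + (-14) + 28 = 30.
Row 5: 8 + 0 + (-18) + 24 + 16 = 30.
Column 1: -4 + (-16) + 22 + 20 + 8 = 30.
Column 2: -12 + 26 + 14 + 2 + 0 = 30.
Column 3: 30 + 18 + 6 + (-6) + (-18) = 30.
Column 4: 12 + 10 + (-2) + (-14) + 24 = 30.
Column 5: 4 + (-8) + (-10) + 28 + 16 = 30.
All lines sum to 30.

Yes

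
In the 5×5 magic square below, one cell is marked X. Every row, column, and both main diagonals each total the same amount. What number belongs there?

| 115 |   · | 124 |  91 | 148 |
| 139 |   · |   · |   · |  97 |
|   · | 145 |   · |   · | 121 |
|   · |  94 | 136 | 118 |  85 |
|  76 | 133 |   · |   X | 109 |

142

Column 5 is complete and sums to 560; that is the magic constant.
From row 1, 560 − (115 + 124 + 91 + 148) gives (1,2) = 82.
The remaining cell in row 4 is (4,1) = 560 − 433 = 127.
Column 1: 115 + 139 + 127 + 76 + ? = 560, so (3,1) = 103.
Column 2 must total 560; the given cells sum to 454, so (2,2) = 106.
Main diagonal: 115 + 106 + 118 + 109 + ? = 560, so (3,3) = 112.
The remaining cell in anti-diagonal is (2,4) = 560 − 430 = 130.
From row 2, 560 − (139 + 106 + 130 + 97) gives (2,3) = 88.
Row 3 needs 560; the known cells sum to 481, so (3,4) = 79.
Column 3 needs 560; the known cells sum to 460, so (5,3) = 100.
From column 4, 560 − (91 + 130 + 79 + 118) gives (5,4) = 142.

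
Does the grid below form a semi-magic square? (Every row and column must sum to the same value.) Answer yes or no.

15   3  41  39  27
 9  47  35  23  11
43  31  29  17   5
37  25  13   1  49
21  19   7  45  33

Yes

Row 1: 15 + 3 + 41 + 39 + 27 = 125.
Row 2: 9 + 47 + 35 + 23 + 11 = 125.
Row 3: 43 + 31 + 29 + 17 + 5 = 125.
Row 4: 37 + 25 + 13 + 1 + 49 = 125.
Row 5: 21 + 19 + 7 + 45 + 33 = 125.
Column 1: 15 + 9 + 43 + 37 + 21 = 125.
Column 2: 3 + 47 + 31 + 25 + 19 = 125.
Column 3: 41 + 35 + 29 + 13 + 7 = 125.
Column 4: 39 + 23 + 17 + 1 + 45 = 125.
Column 5: 27 + 11 + 5 + 49 + 33 = 125.
All lines sum to 125.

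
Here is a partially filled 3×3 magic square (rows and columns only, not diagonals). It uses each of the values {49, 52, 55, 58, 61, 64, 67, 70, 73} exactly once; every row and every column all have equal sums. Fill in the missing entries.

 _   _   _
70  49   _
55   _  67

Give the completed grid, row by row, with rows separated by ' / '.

58 73 52 / 70 49 64 / 55 61 67

The 9 entries sum to 549, so each line sums to 549/3 = 183.
From row 2, 183 − (70 + 49) gives (2,3) = 64.
Row 3: 55 + 67 + ? = 183, so (3,2) = 61.
The remaining cell in column 1 is (1,1) = 183 − 125 = 58.
From column 2, 183 − (49 + 61) gives (1,2) = 73.
Column 3: 64 + 67 + ? = 183, so (1,3) = 52.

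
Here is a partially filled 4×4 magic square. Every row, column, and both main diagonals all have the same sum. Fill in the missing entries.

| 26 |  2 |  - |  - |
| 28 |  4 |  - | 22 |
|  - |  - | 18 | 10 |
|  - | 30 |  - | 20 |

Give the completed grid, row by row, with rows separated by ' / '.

26 2 24 16 / 28 4 14 22 / 8 32 18 10 / 6 30 12 20

Main diagonal is already complete: 26 + 4 + 18 + 20 = 68, so that is the magic constant.
Using row 2: 28 + 4 + 22 + ? → (2,3) = 68 − 54 = 14.
The remaining cell in column 2 is (3,2) = 68 − 36 = 32.
Column 4: 22 + 10 + 20 + ? = 68, so (1,4) = 16.
Anti-diagonal must total 68; the given cells sum to 62, so (4,1) = 6.
Row 1 needs 68; the known cells sum to 44, so (1,3) = 24.
Row 3: 32 + 18 + 10 + ? = 68, so (3,1) = 8.
Row 4 must total 68; the given cells sum to 56, so (4,3) = 12.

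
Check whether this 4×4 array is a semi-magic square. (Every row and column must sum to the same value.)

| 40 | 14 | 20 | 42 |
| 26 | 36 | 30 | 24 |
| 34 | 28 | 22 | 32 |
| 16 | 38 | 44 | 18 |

Yes

Row 1: 40 + 14 + 20 + 42 = 116.
Row 2: 26 + 36 + 30 + 24 = 116.
Row 3: 34 + 28 + 22 + 32 = 116.
Row 4: 16 + 38 + 44 + 18 = 116.
Column 1: 40 + 26 + 34 + 16 = 116.
Column 2: 14 + 36 + 28 + 38 = 116.
Column 3: 20 + 30 + 22 + 44 = 116.
Column 4: 42 + 24 + 32 + 18 = 116.
All lines sum to 116.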